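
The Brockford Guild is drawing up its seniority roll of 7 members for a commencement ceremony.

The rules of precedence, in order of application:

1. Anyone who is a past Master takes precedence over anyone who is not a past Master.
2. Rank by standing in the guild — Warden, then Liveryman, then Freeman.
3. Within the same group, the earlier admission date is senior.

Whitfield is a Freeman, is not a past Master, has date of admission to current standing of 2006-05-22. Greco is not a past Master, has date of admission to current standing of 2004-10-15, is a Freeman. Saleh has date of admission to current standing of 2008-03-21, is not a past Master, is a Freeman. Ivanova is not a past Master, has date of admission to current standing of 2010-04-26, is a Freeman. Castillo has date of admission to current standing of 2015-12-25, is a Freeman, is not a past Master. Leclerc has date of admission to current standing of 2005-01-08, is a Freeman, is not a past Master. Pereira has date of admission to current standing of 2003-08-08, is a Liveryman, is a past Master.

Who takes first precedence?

By the first rule: Pereira (a past Master); then Greco, Leclerc, Whitfield, Saleh, Ivanova and Castillo (each not a past Master).
Greco, Leclerc, Whitfield, Saleh, Ivanova and Castillo are each Freeman, so the next rule applies.
Among Greco, Leclerc, Whitfield, Saleh, Ivanova and Castillo, by date of admission to current standing (earlier first): Greco (2004-10-15) before Leclerc (2005-01-08) before Whitfield (2006-05-22) before Saleh (2008-03-21) before Ivanova (2010-04-26) before Castillo (2015-12-25).
Order: Pereira, Greco, Leclerc, Whitfield, Saleh, Ivanova, Castillo.

Pereira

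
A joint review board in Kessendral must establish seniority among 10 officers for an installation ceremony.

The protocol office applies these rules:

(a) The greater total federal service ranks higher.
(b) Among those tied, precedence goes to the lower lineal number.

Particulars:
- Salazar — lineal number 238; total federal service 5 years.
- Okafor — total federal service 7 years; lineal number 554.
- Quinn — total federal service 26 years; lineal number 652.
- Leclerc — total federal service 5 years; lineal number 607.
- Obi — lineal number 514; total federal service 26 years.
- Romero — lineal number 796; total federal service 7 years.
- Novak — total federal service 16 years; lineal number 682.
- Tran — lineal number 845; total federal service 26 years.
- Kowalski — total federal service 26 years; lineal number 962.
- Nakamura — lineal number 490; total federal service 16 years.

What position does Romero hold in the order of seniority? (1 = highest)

8

By total federal service (higher first): Obi, Quinn, Tran and Kowalski (each 26 years); then Nakamura and Novak (both 16 years); then Okafor and Romero (both 7 years); then Salazar and Leclerc (both 5 years).
Among Obi, Quinn, Tran and Kowalski, by lineal number (lower first): Obi (514) before Quinn (652) before Tran (845) before Kowalski (962).
Among Nakamura and Novak, by lineal number (lower first): Nakamura (490) before Novak (682).
Among Okafor and Romero, by lineal number (lower first): Okafor (554) before Romero (796).
Among Salazar and Leclerc, by lineal number (lower first): Salazar (238) before Leclerc (607).
Order: Obi, Quinn, Tran, Kowalski, Nakamura, Novak, Okafor, Romero, Salazar, Leclerc. So position 8.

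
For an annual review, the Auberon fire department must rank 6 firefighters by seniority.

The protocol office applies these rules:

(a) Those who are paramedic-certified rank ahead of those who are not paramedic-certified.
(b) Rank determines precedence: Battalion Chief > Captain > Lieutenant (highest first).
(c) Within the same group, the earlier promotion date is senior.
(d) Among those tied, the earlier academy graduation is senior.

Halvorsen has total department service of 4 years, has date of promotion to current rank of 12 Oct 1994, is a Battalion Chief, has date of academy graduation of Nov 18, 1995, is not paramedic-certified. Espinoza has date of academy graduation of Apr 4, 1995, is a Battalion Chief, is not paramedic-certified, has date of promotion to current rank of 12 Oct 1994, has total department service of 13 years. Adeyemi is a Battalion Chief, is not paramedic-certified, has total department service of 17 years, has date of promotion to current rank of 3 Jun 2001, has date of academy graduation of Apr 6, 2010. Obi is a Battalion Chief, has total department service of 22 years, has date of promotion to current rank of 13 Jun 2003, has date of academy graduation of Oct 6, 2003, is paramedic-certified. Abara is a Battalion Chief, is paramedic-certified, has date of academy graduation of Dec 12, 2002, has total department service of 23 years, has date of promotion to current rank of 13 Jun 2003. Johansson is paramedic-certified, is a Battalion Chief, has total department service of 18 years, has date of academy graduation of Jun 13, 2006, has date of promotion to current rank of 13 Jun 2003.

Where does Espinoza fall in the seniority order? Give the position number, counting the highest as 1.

By the first rule: Abara, Obi and Johansson (each paramedic-certified); then Espinoza, Halvorsen and Adeyemi (each not paramedic-certified).
Abara, Obi and Johansson are each Battalion Chief, so the next rule applies.
Abara, Obi and Johansson all have date of promotion to current rank 13 Jun 2003, so the next rule applies.
Among Abara, Obi and Johansson, by date of academy graduation (earlier first): Abara (Dec 12, 2002) before Obi (Oct 6, 2003) before Johansson (Jun 13, 2006).
Espinoza, Halvorsen and Adeyemi are each Battalion Chief, so the next rule applies.
Among Espinoza, Halvorsen and Adeyemi, by date of promotion to current rank (earlier first): Espinoza and Halvorsen (12 Oct 1994) before Adeyemi (3 Jun 2001).
Among Espinoza and Halvorsen, by date of academy graduation (earlier first): Espinoza (Apr 4, 1995) before Halvorsen (Nov 18, 1995).
Order: Abara, Obi, Johansson, Espinoza, Halvorsen, Adeyemi. So position 4.

4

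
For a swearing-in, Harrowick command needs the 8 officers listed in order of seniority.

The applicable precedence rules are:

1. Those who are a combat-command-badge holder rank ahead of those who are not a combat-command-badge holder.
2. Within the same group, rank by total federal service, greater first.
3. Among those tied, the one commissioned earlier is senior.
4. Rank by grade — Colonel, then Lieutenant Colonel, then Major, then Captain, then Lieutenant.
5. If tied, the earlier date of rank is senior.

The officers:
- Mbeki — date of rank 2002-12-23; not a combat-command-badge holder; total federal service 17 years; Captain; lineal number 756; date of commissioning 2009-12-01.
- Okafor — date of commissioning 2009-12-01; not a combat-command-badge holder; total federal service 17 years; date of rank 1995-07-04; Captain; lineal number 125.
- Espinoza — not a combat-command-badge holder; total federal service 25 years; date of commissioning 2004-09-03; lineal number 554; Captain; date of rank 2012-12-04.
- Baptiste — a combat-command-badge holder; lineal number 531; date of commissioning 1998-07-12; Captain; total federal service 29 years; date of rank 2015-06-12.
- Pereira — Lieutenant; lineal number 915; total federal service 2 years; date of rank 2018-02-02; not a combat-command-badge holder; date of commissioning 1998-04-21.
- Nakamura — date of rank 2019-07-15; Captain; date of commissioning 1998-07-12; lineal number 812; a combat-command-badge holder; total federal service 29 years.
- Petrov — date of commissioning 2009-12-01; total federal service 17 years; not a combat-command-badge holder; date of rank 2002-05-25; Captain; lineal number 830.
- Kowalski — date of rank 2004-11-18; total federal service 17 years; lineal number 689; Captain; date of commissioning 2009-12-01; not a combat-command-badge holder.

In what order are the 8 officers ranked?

Baptiste, Nakamura, Espinoza, Okafor, Petrov, Mbeki, Kowalski, Pereira

By the first rule: Baptiste and Nakamura (both a combat-command-badge holder); then Espinoza, Okafor, Petrov, Mbeki, Kowalski and Pereira (each not a combat-command-badge holder).
Baptiste and Nakamura both have total federal service 29 years, so the next rule applies.
Baptiste and Nakamura both have date of commissioning 1998-07-12, so the next rule applies.
Baptiste and Nakamura are each Captain, so the next rule applies.
Among Baptiste and Nakamura, by date of rank (earlier first): Baptiste (2015-06-12) before Nakamura (2019-07-15).
Among Espinoza, Okafor, Petrov, Mbeki, Kowalski and Pereira, by total federal service (higher first): Espinoza (25 years) before Okafor, Petrov, Mbeki and Kowalski (17 years) before Pereira (2 years).
Okafor, Petrov, Mbeki and Kowalski all have date of commissioning 2009-12-01, so the next rule applies.
Okafor, Petrov, Mbeki and Kowalski are each Captain, so the next rule applies.
Among Okafor, Petrov, Mbeki and Kowalski, by date of rank (earlier first): Okafor (1995-07-04) before Petrov (2002-05-25) before Mbeki (2002-12-23) before Kowalski (2004-11-18).
Full order: Baptiste, Nakamura, Espinoza, Okafor, Petrov, Mbeki, Kowalski, Pereira.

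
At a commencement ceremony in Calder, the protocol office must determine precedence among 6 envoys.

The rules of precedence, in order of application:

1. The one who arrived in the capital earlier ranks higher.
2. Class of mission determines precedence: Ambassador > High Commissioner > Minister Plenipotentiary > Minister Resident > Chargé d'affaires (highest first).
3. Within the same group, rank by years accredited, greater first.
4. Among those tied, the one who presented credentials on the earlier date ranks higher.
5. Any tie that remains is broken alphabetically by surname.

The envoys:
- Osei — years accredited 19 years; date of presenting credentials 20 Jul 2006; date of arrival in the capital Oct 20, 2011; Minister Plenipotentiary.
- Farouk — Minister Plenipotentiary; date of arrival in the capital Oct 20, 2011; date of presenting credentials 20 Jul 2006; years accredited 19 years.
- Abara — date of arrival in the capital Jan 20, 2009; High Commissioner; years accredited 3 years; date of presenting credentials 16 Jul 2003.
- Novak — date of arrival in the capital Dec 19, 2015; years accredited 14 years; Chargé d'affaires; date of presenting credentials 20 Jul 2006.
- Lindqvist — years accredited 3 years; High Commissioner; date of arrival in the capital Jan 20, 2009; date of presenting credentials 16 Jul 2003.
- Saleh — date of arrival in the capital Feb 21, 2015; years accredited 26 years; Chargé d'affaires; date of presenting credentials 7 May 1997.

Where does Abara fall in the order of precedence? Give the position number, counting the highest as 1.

1

By date of arrival in the capital (earlier first): Abara and Lindqvist (both Jan 20, 2009); then Farouk and Osei (both Oct 20, 2011); then Saleh (Feb 21, 2015); then Novak (Dec 19, 2015).
Abara and Lindqvist are each High Commissioner, so the next rule applies.
Abara and Lindqvist both have years accredited 3 years, so the next rule applies.
Abara and Lindqvist both have date of presenting credentials 16 Jul 2003, so the next rule applies.
Among Abara and Lindqvist, alphabetically by surname: Abara before Lindqvist.
Farouk and Osei are each Minister Plenipotentiary, so the next rule applies.
Farouk and Osei both have years accredited 19 years, so the next rule applies.
Farouk and Osei both have date of presenting credentials 20 Jul 2006, so the next rule applies.
Among Farouk and Osei, alphabetically by surname: Farouk before Osei.
Order: Abara, Lindqvist, Farouk, Osei, Saleh, Novak. So position 1.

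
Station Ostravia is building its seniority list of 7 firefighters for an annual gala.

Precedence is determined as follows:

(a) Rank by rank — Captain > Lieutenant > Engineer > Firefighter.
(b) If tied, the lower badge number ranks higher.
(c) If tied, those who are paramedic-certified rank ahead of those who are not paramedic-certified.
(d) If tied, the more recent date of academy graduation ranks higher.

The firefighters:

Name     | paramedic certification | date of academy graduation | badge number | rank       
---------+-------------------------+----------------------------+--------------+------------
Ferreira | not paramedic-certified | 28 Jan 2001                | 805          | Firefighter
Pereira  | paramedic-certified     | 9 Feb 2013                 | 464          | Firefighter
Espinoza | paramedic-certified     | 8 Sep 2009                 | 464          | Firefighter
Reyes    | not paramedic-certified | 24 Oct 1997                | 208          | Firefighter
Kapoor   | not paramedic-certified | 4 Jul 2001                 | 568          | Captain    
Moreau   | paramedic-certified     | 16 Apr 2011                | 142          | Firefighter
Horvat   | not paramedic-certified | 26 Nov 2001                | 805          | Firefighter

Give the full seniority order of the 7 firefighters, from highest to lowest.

Kapoor, Moreau, Reyes, Pereira, Espinoza, Horvat, Ferreira

By rank: Kapoor (Captain); then Moreau, Reyes, Pereira, Espinoza, Horvat and Ferreira (Firefighter).
Among Moreau, Reyes, Pereira, Espinoza, Horvat and Ferreira, by badge number (lower first): Moreau (142) before Reyes (208) before Pereira and Espinoza (464) before Horvat and Ferreira (805).
Pereira and Espinoza are each paramedic-certified, so the next rule applies.
Among Pereira and Espinoza, by date of academy graduation (later first): Pereira (9 Feb 2013) before Espinoza (8 Sep 2009).
Horvat and Ferreira are each not paramedic-certified, so the next rule applies.
Among Horvat and Ferreira, by date of academy graduation (later first): Horvat (26 Nov 2001) before Ferreira (28 Jan 2001).
Full order: Kapoor, Moreau, Reyes, Pereira, Espinoza, Horvat, Ferreira.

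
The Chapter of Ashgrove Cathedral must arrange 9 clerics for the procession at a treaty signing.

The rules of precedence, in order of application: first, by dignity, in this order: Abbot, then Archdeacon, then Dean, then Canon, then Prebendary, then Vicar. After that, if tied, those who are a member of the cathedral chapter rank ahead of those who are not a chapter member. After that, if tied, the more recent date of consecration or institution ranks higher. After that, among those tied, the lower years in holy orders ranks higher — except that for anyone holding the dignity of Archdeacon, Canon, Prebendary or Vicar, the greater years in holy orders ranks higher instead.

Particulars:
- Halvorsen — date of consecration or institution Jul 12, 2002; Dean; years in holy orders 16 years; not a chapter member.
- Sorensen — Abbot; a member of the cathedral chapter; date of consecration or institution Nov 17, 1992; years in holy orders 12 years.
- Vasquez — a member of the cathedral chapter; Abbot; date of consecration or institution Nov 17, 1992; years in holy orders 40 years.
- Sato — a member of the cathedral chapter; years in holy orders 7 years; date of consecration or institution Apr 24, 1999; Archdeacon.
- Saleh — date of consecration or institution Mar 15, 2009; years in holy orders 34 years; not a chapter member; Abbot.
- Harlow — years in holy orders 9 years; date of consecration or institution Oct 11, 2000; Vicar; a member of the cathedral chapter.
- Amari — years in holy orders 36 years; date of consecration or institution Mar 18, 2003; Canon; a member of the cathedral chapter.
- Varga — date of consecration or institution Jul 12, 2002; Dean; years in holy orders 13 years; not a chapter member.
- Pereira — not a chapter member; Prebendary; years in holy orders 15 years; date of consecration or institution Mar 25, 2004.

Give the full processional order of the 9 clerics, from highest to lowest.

By dignity: Sorensen, Vasquez and Saleh (Abbot); then Sato (Archdeacon); then Varga and Halvorsen (Dean); then Amari (Canon); then Pereira (Prebendary); then Harlow (Vicar).
Among Sorensen, Vasquez and Saleh, a member of the cathedral chapter before not a chapter member: Sorensen and Vasquez (a member of the cathedral chapter) before Saleh (not a chapter member).
Sorensen and Vasquez both have date of consecration or institution Nov 17, 1992, so the next rule applies.
Among Sorensen and Vasquez, by years in holy orders (lower first): Sorensen (12 years) before Vasquez (40 years).
Varga and Halvorsen are each not a chapter member, so the next rule applies.
Varga and Halvorsen both have date of consecration or institution Jul 12, 2002, so the next rule applies.
Among Varga and Halvorsen, by years in holy orders (lower first): Varga (13 years) before Halvorsen (16 years).
Full order: Sorensen, Vasquez, Saleh, Sato, Varga, Halvorsen, Amari, Pereira, Harlow.

Sorensen, Vasquez, Saleh, Sato, Varga, Halvorsen, Amari, Pereira, Harlow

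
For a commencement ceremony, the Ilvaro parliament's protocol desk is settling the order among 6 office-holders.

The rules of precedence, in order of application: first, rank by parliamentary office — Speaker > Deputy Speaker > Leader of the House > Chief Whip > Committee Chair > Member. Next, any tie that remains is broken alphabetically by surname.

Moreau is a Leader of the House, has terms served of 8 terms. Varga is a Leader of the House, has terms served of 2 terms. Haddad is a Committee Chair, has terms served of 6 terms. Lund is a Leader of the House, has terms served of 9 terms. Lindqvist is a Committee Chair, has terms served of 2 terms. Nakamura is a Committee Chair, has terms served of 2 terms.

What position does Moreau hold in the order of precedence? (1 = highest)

By parliamentary office: Lund, Moreau and Varga (Leader of the House); then Haddad, Lindqvist and Nakamura (Committee Chair).
Among Lund, Moreau and Varga, alphabetically by surname: Lund before Moreau before Varga.
Among Haddad, Lindqvist and Nakamura, alphabetically by surname: Haddad before Lindqvist before Nakamura.
Order: Lund, Moreau, Varga, Haddad, Lindqvist, Nakamura. So position 2.

2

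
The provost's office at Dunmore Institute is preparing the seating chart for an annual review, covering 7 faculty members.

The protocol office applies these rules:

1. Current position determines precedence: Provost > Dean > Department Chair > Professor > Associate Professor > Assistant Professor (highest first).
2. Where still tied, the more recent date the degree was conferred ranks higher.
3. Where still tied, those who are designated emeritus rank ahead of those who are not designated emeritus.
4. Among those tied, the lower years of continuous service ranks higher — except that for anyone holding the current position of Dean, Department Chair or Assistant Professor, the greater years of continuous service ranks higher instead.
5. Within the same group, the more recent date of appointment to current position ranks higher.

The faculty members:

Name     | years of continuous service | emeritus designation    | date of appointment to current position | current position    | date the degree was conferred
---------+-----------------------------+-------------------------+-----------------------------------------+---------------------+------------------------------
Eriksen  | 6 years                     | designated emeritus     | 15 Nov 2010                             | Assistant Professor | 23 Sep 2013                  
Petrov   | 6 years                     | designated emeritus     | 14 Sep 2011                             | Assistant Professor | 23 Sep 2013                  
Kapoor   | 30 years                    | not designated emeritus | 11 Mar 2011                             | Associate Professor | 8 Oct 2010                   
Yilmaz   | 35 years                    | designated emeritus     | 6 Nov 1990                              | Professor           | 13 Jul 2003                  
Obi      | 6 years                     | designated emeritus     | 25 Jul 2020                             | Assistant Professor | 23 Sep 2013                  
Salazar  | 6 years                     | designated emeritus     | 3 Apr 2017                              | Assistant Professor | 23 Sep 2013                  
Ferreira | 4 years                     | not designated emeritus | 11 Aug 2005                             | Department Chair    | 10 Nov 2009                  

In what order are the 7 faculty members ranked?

By current position: Ferreira (Department Chair); then Yilmaz (Professor); then Kapoor (Associate Professor); then Obi, Salazar, Petrov and Eriksen (Assistant Professor).
Obi, Salazar, Petrov and Eriksen all have date the degree was conferred 23 Sep 2013, so the next rule applies.
Obi, Salazar, Petrov and Eriksen are each designated emeritus, so the next rule applies.
Obi, Salazar, Petrov and Eriksen all have years of continuous service 6 years, so the next rule applies.
Among Obi, Salazar, Petrov and Eriksen, by date of appointment to current position (later first): Obi (25 Jul 2020) before Salazar (3 Apr 2017) before Petrov (14 Sep 2011) before Eriksen (15 Nov 2010).
Full order: Ferreira, Yilmaz, Kapoor, Obi, Salazar, Petrov, Eriksen.

Ferreira, Yilmaz, Kapoor, Obi, Salazar, Petrov, Eriksen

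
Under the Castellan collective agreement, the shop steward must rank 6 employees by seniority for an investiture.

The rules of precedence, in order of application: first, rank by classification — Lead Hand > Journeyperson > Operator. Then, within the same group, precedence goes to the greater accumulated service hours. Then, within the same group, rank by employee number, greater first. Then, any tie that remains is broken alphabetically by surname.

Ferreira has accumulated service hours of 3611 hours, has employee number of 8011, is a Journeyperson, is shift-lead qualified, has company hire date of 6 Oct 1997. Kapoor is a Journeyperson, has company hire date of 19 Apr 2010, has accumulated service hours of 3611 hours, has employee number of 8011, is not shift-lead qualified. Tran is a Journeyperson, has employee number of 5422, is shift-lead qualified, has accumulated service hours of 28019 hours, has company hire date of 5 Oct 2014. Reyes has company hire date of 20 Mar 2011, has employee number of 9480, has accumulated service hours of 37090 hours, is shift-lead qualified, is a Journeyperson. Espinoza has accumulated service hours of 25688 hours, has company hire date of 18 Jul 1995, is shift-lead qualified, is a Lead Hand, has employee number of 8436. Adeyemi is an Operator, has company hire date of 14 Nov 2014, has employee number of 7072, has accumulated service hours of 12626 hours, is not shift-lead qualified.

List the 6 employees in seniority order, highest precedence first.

By classification: Espinoza (Lead Hand); then Reyes, Tran, Ferreira and Kapoor (Journeyperson); then Adeyemi (Operator).
Among Reyes, Tran, Ferreira and Kapoor, by accumulated service hours (higher first): Reyes (37090 hours) before Tran (28019 hours) before Ferreira and Kapoor (3611 hours).
Ferreira and Kapoor both have employee number 8011, so the next rule applies.
Among Ferreira and Kapoor, alphabetically by surname: Ferreira before Kapoor.
Full order: Espinoza, Reyes, Tran, Ferreira, Kapoor, Adeyemi.

Espinoza, Reyes, Tran, Ferreira, Kapoor, Adeyemi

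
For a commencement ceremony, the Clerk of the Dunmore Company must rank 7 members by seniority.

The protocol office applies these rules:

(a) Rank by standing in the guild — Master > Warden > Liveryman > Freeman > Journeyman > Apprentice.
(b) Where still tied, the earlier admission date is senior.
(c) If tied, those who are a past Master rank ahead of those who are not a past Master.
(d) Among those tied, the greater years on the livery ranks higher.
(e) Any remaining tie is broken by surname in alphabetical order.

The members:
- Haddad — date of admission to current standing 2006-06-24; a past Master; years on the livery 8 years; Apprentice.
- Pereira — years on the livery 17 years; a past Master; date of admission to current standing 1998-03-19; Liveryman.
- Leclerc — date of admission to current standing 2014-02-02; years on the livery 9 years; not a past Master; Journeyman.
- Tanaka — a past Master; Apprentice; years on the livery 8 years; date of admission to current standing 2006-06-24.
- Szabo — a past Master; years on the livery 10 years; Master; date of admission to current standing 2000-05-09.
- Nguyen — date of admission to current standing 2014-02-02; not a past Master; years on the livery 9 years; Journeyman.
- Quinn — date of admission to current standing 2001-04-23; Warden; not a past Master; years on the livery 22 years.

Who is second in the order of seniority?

Quinn

By standing in the guild: Szabo (Master); then Quinn (Warden); then Pereira (Liveryman); then Leclerc and Nguyen (Journeyman); then Haddad and Tanaka (Apprentice).
Leclerc and Nguyen both have date of admission to current standing 2014-02-02, so the next rule applies.
Leclerc and Nguyen are each not a past Master, so the next rule applies.
Leclerc and Nguyen both have years on the livery 9 years, so the next rule applies.
Among Leclerc and Nguyen, alphabetically by surname: Leclerc before Nguyen.
Haddad and Tanaka both have date of admission to current standing 2006-06-24, so the next rule applies.
Haddad and Tanaka are each a past Master, so the next rule applies.
Haddad and Tanaka both have years on the livery 8 years, so the next rule applies.
Among Haddad and Tanaka, alphabetically by surname: Haddad before Tanaka.
Order: Szabo, Quinn, Pereira, Leclerc, Nguyen, Haddad, Tanaka.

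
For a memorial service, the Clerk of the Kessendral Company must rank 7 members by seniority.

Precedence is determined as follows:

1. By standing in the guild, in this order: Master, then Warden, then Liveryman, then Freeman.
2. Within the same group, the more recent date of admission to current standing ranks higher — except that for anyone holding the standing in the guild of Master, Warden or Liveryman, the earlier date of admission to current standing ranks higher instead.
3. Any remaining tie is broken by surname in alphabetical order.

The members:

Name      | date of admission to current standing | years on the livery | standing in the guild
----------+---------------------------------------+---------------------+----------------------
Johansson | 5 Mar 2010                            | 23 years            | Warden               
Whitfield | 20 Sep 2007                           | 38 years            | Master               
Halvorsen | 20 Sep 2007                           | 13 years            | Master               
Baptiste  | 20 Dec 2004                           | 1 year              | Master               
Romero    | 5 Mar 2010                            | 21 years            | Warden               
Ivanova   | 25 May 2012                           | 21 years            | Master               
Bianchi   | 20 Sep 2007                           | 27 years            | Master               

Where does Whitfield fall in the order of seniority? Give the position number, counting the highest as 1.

4

By standing in the guild: Baptiste, Bianchi, Halvorsen, Whitfield and Ivanova (Master); then Johansson and Romero (Warden).
Among Baptiste, Bianchi, Halvorsen, Whitfield and Ivanova, by date of admission to current standing (earlier first) (reversed rule for this group): Baptiste (20 Dec 2004) before Bianchi, Halvorsen and Whitfield (20 Sep 2007) before Ivanova (25 May 2012).
Among Bianchi, Halvorsen and Whitfield, alphabetically by surname: Bianchi before Halvorsen before Whitfield.
Johansson and Romero both have date of admission to current standing 5 Mar 2010, so the next rule applies.
Among Johansson and Romero, alphabetically by surname: Johansson before Romero.
Order: Baptiste, Bianchi, Halvorsen, Whitfield, Ivanova, Johansson, Romero. So position 4.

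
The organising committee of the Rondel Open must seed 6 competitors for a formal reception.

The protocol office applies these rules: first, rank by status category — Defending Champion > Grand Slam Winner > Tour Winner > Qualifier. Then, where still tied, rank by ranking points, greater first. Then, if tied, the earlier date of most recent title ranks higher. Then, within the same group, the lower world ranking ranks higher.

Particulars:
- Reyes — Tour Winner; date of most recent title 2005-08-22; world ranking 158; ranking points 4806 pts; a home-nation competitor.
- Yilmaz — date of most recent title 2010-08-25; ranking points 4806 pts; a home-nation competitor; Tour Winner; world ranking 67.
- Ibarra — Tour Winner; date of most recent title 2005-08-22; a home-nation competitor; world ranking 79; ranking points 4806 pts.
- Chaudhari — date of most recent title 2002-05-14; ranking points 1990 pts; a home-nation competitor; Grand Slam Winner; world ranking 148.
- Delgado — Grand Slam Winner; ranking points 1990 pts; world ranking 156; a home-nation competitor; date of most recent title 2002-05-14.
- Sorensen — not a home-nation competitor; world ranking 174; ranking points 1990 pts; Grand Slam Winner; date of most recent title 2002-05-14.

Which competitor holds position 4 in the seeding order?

By status category: Chaudhari, Delgado and Sorensen (Grand Slam Winner); then Ibarra, Reyes and Yilmaz (Tour Winner).
Chaudhari, Delgado and Sorensen all have ranking points 1990 pts, so the next rule applies.
Chaudhari, Delgado and Sorensen all have date of most recent title 2002-05-14, so the next rule applies.
Among Chaudhari, Delgado and Sorensen, by world ranking (lower first): Chaudhari (148) before Delgado (156) before Sorensen (174).
Ibarra, Reyes and Yilmaz all have ranking points 4806 pts, so the next rule applies.
Among Ibarra, Reyes and Yilmaz, by date of most recent title (earlier first): Ibarra and Reyes (2005-08-22) before Yilmaz (2010-08-25).
Among Ibarra and Reyes, by world ranking (lower first): Ibarra (79) before Reyes (158).
Order: Chaudhari, Delgado, Sorensen, Ibarra, Reyes, Yilmaz.

Ibarra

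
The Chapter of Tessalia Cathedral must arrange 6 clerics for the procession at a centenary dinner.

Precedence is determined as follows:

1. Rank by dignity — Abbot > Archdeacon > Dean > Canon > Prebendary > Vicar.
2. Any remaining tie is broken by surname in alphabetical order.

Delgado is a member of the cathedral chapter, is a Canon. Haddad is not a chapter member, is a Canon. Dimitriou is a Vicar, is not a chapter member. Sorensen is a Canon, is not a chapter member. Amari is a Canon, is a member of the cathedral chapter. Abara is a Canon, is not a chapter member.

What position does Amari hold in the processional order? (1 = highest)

By dignity: Abara, Amari, Delgado, Haddad and Sorensen (Canon); then Dimitriou (Vicar).
Among Abara, Amari, Delgado, Haddad and Sorensen, alphabetically by surname: Abara before Amari before Delgado before Haddad before Sorensen.
Order: Abara, Amari, Delgado, Haddad, Sorensen, Dimitriou. So position 2.

2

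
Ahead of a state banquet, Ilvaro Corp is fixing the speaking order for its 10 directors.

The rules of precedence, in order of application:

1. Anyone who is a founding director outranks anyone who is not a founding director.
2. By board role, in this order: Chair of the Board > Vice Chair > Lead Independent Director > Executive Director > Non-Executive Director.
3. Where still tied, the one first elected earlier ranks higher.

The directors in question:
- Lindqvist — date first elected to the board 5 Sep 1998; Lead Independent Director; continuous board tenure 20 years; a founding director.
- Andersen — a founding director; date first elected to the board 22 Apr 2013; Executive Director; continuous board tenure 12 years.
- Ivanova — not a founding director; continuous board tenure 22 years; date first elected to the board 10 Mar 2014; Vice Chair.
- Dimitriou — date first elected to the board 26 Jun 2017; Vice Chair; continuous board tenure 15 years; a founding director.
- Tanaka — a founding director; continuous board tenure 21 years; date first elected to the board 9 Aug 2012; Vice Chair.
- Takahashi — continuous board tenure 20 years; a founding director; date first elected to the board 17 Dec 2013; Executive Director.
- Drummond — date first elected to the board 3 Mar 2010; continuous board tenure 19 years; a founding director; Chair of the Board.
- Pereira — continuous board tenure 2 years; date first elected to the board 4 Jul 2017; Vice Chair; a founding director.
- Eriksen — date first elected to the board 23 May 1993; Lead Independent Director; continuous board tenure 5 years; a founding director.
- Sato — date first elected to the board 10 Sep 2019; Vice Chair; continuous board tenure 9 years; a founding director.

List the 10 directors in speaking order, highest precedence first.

Drummond, Tanaka, Dimitriou, Pereira, Sato, Eriksen, Lindqvist, Andersen, Takahashi, Ivanova

By the first rule: Drummond, Tanaka, Dimitriou, Pereira, Sato, Eriksen, Lindqvist, Andersen and Takahashi (each a founding director); then Ivanova (not a founding director).
Among Drummond, Tanaka, Dimitriou, Pereira, Sato, Eriksen, Lindqvist, Andersen and Takahashi, by board role: Drummond (Chair of the Board) before Tanaka, Dimitriou, Pereira and Sato (Vice Chair) before Eriksen and Lindqvist (Lead Independent Director) before Andersen and Takahashi (Executive Director).
Among Tanaka, Dimitriou, Pereira and Sato, by date first elected to the board (earlier first): Tanaka (9 Aug 2012) before Dimitriou (26 Jun 2017) before Pereira (4 Jul 2017) before Sato (10 Sep 2019).
Among Eriksen and Lindqvist, by date first elected to the board (earlier first): Eriksen (23 May 1993) before Lindqvist (5 Sep 1998).
Among Andersen and Takahashi, by date first elected to the board (earlier first): Andersen (22 Apr 2013) before Takahashi (17 Dec 2013).
Full order: Drummond, Tanaka, Dimitriou, Pereira, Sato, Eriksen, Lindqvist, Andersen, Takahashi, Ivanova.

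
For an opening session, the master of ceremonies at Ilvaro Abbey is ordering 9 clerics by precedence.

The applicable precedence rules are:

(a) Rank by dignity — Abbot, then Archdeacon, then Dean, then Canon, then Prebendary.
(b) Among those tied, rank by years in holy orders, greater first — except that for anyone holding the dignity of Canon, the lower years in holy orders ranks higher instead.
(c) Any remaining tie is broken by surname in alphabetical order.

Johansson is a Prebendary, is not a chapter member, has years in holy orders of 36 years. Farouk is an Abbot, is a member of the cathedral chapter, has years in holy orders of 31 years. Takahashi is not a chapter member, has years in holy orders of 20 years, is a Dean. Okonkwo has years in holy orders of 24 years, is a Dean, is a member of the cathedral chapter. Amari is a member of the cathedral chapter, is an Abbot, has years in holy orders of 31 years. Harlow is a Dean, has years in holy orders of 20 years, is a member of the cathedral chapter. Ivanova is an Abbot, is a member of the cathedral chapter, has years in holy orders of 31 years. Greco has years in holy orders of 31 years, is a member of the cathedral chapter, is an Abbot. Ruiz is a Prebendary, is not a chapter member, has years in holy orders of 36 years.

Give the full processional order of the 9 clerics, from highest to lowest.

By dignity: Amari, Farouk, Greco and Ivanova (Abbot); then Okonkwo, Harlow and Takahashi (Dean); then Johansson and Ruiz (Prebendary).
Amari, Farouk, Greco and Ivanova all have years in holy orders 31 years, so the next rule applies.
Among Amari, Farouk, Greco and Ivanova, alphabetically by surname: Amari before Farouk before Greco before Ivanova.
Among Okonkwo, Harlow and Takahashi, by years in holy orders (higher first): Okonkwo (24 years) before Harlow and Takahashi (20 years).
Among Harlow and Takahashi, alphabetically by surname: Harlow before Takahashi.
Johansson and Ruiz both have years in holy orders 36 years, so the next rule applies.
Among Johansson and Ruiz, alphabetically by surname: Johansson before Ruiz.
Full order: Amari, Farouk, Greco, Ivanova, Okonkwo, Harlow, Takahashi, Johansson, Ruiz.

Amari, Farouk, Greco, Ivanova, Okonkwo, Harlow, Takahashi, Johansson, Ruiz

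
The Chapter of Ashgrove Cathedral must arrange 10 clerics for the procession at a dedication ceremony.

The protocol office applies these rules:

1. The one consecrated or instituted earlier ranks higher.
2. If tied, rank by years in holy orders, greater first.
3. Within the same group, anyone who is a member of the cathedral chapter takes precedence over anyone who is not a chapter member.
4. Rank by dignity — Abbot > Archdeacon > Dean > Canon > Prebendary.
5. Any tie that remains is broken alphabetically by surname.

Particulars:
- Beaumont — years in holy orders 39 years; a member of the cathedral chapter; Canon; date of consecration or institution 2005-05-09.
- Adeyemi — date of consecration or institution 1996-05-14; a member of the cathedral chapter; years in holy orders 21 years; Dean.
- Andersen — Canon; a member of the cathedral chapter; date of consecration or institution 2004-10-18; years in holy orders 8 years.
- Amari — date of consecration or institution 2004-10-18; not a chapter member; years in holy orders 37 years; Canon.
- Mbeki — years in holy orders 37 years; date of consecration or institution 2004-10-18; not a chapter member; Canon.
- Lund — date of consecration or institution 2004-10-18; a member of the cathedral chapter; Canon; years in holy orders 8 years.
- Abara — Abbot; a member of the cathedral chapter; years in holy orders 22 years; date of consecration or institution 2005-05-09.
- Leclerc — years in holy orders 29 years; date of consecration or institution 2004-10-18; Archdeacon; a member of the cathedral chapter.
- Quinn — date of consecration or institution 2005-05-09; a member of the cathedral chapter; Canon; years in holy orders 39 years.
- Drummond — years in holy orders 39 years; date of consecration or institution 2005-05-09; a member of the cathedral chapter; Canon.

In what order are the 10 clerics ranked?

By date of consecration or institution (earlier first): Adeyemi (1996-05-14); then Amari, Mbeki, Leclerc, Andersen and Lund (each 2004-10-18); then Beaumont, Drummond, Quinn and Abara (each 2005-05-09).
Among Amari, Mbeki, Leclerc, Andersen and Lund, by years in holy orders (higher first): Amari and Mbeki (37 years) before Leclerc (29 years) before Andersen and Lund (8 years).
Amari and Mbeki are each not a chapter member, so the next rule applies.
Amari and Mbeki are each Canon, so the next rule applies.
Among Amari and Mbeki, alphabetically by surname: Amari before Mbeki.
Andersen and Lund are each a member of the cathedral chapter, so the next rule applies.
Andersen and Lund are each Canon, so the next rule applies.
Among Andersen and Lund, alphabetically by surname: Andersen before Lund.
Among Beaumont, Drummond, Quinn and Abara, by years in holy orders (higher first): Beaumont, Drummond and Quinn (39 years) before Abara (22 years).
Beaumont, Drummond and Quinn are each a member of the cathedral chapter, so the next rule applies.
Beaumont, Drummond and Quinn are each Canon, so the next rule applies.
Among Beaumont, Drummond and Quinn, alphabetically by surname: Beaumont before Drummond before Quinn.
Full order: Adeyemi, Amari, Mbeki, Leclerc, Andersen, Lund, Beaumont, Drummond, Quinn, Abara.

Adeyemi, Amari, Mbeki, Leclerc, Andersen, Lund, Beaumont, Drummond, Quinn, Abara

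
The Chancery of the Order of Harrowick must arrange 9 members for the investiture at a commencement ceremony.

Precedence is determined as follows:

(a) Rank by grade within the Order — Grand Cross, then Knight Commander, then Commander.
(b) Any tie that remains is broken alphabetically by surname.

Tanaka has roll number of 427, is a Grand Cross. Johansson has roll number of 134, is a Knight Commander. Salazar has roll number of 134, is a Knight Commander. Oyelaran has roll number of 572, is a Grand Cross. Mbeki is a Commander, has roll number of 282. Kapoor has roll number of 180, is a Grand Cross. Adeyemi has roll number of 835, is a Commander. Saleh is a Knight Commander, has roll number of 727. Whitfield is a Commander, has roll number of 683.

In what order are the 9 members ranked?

Kapoor, Oyelaran, Tanaka, Johansson, Salazar, Saleh, Adeyemi, Mbeki, Whitfield

By grade within the Order: Kapoor, Oyelaran and Tanaka (Grand Cross); then Johansson, Salazar and Saleh (Knight Commander); then Adeyemi, Mbeki and Whitfield (Commander).
Among Kapoor, Oyelaran and Tanaka, alphabetically by surname: Kapoor before Oyelaran before Tanaka.
Among Johansson, Salazar and Saleh, alphabetically by surname: Johansson before Salazar before Saleh.
Among Adeyemi, Mbeki and Whitfield, alphabetically by surname: Adeyemi before Mbeki before Whitfield.
Full order: Kapoor, Oyelaran, Tanaka, Johansson, Salazar, Saleh, Adeyemi, Mbeki, Whitfield.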